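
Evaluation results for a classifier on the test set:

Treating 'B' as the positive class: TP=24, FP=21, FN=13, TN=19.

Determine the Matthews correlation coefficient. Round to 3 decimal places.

0.125

MCC = (TP·TN − FP·FN) / √((TP+FP)(TP+FN)(TN+FP)(TN+FN))
Numerator = 24·19 − 21·13 = 183
Denominator = √(45·37·40·32) = √2131200 = 1459.8630
MCC = 183 / 1459.8630 = 0.125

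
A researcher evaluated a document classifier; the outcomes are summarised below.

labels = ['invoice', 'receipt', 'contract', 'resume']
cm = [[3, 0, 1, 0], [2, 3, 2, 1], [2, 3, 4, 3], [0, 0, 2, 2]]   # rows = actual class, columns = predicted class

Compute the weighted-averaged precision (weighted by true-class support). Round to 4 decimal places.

0.4422

Per-class precision (TP/(TP+FP)):
  invoice: TP=3, FP=2+2+0=4 → 3/7 = 0.42857
  receipt: TP=3, FP=0+3+0=3 → 3/6 = 0.50000
  contract: TP=4, FP=1+2+2=5 → 4/9 = 0.44444
  resume: TP=2, FP=0+1+3=4 → 2/6 = 0.33333
Weighted-precision = Σ (supportᵢ/N)·precisionᵢ with N=28: (4/28)·0.42857 + (8/28)·0.50000 + (12/28)·0.44444 + (4/28)·0.33333 = 0.4422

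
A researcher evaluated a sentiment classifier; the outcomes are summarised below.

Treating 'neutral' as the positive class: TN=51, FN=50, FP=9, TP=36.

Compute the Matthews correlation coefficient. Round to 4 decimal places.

0.2862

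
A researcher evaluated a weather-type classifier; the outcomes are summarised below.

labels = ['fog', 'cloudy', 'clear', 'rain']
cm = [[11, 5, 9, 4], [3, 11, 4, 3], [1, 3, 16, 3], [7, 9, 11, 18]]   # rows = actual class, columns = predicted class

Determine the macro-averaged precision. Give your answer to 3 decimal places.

0.484

Per-class precision (TP/(TP+FP)):
  fog: TP=11, FP=3+1+7=11 → 11/22 = 0.5000
  cloudy: TP=11, FP=5+3+9=17 → 11/28 = 0.3929
  clear: TP=16, FP=9+4+11=24 → 16/40 = 0.4000
  rain: TP=18, FP=4+3+3=10 → 18/28 = 0.6429
Macro-precision = mean = (0.5000 + 0.3929 + 0.4000 + 0.6429) / 4 = 0.484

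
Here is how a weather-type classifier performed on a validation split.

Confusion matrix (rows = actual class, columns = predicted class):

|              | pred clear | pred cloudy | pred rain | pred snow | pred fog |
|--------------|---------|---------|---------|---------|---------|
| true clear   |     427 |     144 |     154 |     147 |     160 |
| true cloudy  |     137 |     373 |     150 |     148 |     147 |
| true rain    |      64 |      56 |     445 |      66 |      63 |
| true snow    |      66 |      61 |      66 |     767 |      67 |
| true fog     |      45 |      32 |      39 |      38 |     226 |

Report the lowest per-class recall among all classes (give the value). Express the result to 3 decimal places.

Per-class recall (TP/(TP+FN)):
  clear: TP=427, FN=144+154+147+160=605 → 427/1032 = 0.4138
  cloudy: TP=373, FN=137+150+148+147=582 → 373/955 = 0.3906
  rain: TP=445, FN=64+56+66+63=249 → 445/694 = 0.6412
  snow: TP=767, FN=66+61+66+67=260 → 767/1027 = 0.7468
  fog: TP=226, FN=45+32+39+38=154 → 226/380 = 0.5947
Lowest is class 'cloudy' with recall = 0.391.

0.391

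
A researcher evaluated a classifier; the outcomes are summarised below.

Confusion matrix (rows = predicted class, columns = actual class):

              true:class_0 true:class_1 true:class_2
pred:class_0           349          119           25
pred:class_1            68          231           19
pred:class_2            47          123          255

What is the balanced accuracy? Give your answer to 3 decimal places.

0.698

Balanced accuracy = mean of per-class recall.
  class_0: recall = 349/464 = 0.7522
  class_1: recall = 231/473 = 0.4884
  class_2: recall = 255/299 = 0.8528
Mean = (0.7522 + 0.4884 + 0.8528) / 3 = 0.698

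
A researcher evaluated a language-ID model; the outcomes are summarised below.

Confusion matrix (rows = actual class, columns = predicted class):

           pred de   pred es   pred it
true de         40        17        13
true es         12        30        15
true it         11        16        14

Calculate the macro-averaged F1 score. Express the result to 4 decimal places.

0.4796

Per-class F1 score (2·TP/(2·TP+FP+FN)):
  de: TP=40, FP=12+11=23, FN=17+13=30 → 80/133 = 0.60150
  es: TP=30, FP=17+16=33, FN=12+15=27 → 60/120 = 0.50000
  it: TP=14, FP=13+15=28, FN=11+16=27 → 28/83 = 0.33735
Macro-F1 score = mean = (0.60150 + 0.50000 + 0.33735) / 3 = 0.4796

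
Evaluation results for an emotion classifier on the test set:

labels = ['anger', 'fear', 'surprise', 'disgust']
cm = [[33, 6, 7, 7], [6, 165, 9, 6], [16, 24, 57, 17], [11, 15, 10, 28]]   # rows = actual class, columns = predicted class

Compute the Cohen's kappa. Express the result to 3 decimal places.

0.527

Observed agreement pₒ = trace/N = 283/417 = 0.6787
Expected agreement pₑ = Σ (rowᵢ·colᵢ)/N² = (53·66 + 186·210 + 114·83 + 64·58)/417² = 0.3205
κ = (pₒ − pₑ)/(1 − pₑ) = (0.6787 − 0.3205)/(1 − 0.3205) = 0.527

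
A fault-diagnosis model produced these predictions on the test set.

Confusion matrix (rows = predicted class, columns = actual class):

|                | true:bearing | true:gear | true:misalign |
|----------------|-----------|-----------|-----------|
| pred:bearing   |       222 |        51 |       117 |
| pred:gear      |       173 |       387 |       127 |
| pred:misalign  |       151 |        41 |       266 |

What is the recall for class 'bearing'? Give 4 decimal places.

0.4066

Treat 'bearing' as positive and all other classes as negative.
recall = TP/(TP+FN).
bearing: TP=222, FN=173+151=324 → 222/546 = 0.40659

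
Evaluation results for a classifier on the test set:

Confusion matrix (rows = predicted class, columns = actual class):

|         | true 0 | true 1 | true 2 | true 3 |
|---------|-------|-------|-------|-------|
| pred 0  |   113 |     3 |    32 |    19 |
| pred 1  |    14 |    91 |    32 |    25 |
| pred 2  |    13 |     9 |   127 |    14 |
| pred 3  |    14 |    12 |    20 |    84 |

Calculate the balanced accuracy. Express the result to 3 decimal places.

0.680

Balanced accuracy = mean of per-class recall.
  0: recall = 113/154 = 0.7338
  1: recall = 91/115 = 0.7913
  2: recall = 127/211 = 0.6019
  3: recall = 84/142 = 0.5915
Mean = (0.7338 + 0.7913 + 0.6019 + 0.5915) / 4 = 0.680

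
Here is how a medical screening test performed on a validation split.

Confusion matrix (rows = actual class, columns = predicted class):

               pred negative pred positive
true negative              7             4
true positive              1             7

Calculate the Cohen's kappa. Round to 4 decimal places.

Observed agreement pₒ = trace/N = 14/19 = 0.73684
Expected agreement pₑ = Σ (rowᵢ·colᵢ)/N² = (11·8 + 8·11)/19² = 0.48753
κ = (pₒ − pₑ)/(1 − pₑ) = (0.73684 − 0.48753)/(1 − 0.48753) = 0.4865

0.4865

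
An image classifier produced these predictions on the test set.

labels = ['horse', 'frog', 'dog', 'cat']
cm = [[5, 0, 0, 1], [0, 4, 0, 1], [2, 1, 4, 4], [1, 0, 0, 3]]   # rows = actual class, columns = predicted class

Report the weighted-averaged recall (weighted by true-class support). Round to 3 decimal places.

Per-class recall (TP/(TP+FN)):
  horse: TP=5, FN=0+0+1=1 → 5/6 = 0.8333
  frog: TP=4, FN=0+0+1=1 → 4/5 = 0.8000
  dog: TP=4, FN=2+1+4=7 → 4/11 = 0.3636
  cat: TP=3, FN=1+0+0=1 → 3/4 = 0.7500
Weighted-recall = Σ (supportᵢ/N)·recallᵢ with N=26: (6/26)·0.8333 + (5/26)·0.8000 + (11/26)·0.3636 + (4/26)·0.7500 = 0.615

0.615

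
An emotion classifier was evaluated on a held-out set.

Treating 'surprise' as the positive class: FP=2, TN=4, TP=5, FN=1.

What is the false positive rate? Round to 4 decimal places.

FPR = FP/(FP+TN) = 2/(2+4) = 0.3333

0.3333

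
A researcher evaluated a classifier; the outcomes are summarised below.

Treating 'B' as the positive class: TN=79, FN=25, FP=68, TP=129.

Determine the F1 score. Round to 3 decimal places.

Precision = TP/(TP+FP) = 129/197 = 0.6548
Recall = TP/(TP+FN) = 129/154 = 0.8377
F1 = 2·TP/(2·TP+FP+FN) = 258/351 = 0.735

0.735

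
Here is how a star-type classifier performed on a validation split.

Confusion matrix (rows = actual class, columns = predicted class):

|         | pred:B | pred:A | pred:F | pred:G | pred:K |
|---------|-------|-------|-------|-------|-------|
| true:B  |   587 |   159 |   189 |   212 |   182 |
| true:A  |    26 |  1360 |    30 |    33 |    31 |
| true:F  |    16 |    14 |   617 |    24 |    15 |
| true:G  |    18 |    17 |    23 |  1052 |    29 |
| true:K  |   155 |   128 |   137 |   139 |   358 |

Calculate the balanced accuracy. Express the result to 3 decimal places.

Balanced accuracy = mean of per-class recall.
  B: recall = 587/1329 = 0.4417
  A: recall = 1360/1480 = 0.9189
  F: recall = 617/686 = 0.8994
  G: recall = 1052/1139 = 0.9236
  K: recall = 358/917 = 0.3904
Mean = (0.4417 + 0.9189 + 0.8994 + 0.9236 + 0.3904) / 5 = 0.715

0.715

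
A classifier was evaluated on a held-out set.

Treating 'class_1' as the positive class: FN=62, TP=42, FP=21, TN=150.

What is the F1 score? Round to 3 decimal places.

0.503

Precision = TP/(TP+FP) = 42/63 = 0.6667
Recall = TP/(TP+FN) = 42/104 = 0.4038
F1 = 2·TP/(2·TP+FP+FN) = 84/167 = 0.503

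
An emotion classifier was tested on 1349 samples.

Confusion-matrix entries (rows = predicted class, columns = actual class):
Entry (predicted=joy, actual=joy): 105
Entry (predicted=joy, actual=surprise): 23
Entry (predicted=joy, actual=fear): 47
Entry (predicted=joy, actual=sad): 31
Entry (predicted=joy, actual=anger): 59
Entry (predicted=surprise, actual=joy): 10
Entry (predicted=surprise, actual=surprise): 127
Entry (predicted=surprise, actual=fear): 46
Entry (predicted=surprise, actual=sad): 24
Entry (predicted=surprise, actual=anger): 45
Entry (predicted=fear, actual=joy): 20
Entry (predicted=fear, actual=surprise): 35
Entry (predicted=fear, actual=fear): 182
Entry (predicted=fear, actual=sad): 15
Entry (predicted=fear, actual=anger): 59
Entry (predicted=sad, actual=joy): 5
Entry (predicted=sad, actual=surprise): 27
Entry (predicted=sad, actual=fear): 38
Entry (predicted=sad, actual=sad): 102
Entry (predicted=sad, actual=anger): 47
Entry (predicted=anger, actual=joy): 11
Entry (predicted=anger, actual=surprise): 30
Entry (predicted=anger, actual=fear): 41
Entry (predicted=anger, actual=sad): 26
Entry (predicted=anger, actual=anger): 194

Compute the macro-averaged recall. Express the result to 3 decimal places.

0.546

Per-class recall (TP/(TP+FN)):
  joy: TP=105, FN=10+20+5+11=46 → 105/151 = 0.6954
  surprise: TP=127, FN=23+35+27+30=115 → 127/242 = 0.5248
  fear: TP=182, FN=47+46+38+41=172 → 182/354 = 0.5141
  sad: TP=102, FN=31+24+15+26=96 → 102/198 = 0.5152
  anger: TP=194, FN=59+45+59+47=210 → 194/404 = 0.4802
Macro-recall = mean = (0.6954 + 0.5248 + 0.5141 + 0.5152 + 0.4802) / 5 = 0.546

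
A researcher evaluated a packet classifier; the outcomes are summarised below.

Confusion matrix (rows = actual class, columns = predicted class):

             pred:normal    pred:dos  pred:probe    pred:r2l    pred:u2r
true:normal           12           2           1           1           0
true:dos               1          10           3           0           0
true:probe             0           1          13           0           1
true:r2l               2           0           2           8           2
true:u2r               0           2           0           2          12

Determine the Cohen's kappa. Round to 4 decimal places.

Observed agreement pₒ = trace/N = 55/75 = 0.73333
Expected agreement pₑ = Σ (rowᵢ·colᵢ)/N² = (16·15 + 14·15 + 15·19 + 14·11 + 16·15)/75² = 0.20071
κ = (pₒ − pₑ)/(1 − pₑ) = (0.73333 − 0.20071)/(1 − 0.20071) = 0.6664

0.6664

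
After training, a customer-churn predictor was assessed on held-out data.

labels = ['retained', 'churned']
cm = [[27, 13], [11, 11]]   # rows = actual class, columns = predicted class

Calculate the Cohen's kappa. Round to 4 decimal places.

0.1715

Observed agreement pₒ = trace/N = 38/62 = 0.61290
Expected agreement pₑ = Σ (rowᵢ·colᵢ)/N² = (40·38 + 22·24)/62² = 0.53278
κ = (pₒ − pₑ)/(1 − pₑ) = (0.61290 − 0.53278)/(1 − 0.53278) = 0.1715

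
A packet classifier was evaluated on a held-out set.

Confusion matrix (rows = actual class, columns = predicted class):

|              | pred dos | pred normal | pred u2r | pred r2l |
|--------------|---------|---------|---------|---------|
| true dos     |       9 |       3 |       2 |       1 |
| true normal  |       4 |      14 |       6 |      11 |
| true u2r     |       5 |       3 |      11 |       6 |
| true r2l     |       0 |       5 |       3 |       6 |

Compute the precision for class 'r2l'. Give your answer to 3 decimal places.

One-vs-rest for 'r2l': TP = diagonal; FP = other classes predicted 'r2l'; FN = 'r2l' predicted as other.
precision = TP/(TP+FP).
r2l: TP=6, FP=1+11+6=18 → 6/24 = 0.2500

0.250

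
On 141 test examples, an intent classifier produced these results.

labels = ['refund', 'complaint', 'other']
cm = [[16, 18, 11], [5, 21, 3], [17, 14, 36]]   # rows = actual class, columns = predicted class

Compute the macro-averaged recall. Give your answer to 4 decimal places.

0.5390

Per-class recall (TP/(TP+FN)):
  refund: TP=16, FN=18+11=29 → 16/45 = 0.35556
  complaint: TP=21, FN=5+3=8 → 21/29 = 0.72414
  other: TP=36, FN=17+14=31 → 36/67 = 0.53731
Macro-recall = mean = (0.35556 + 0.72414 + 0.53731) / 3 = 0.5390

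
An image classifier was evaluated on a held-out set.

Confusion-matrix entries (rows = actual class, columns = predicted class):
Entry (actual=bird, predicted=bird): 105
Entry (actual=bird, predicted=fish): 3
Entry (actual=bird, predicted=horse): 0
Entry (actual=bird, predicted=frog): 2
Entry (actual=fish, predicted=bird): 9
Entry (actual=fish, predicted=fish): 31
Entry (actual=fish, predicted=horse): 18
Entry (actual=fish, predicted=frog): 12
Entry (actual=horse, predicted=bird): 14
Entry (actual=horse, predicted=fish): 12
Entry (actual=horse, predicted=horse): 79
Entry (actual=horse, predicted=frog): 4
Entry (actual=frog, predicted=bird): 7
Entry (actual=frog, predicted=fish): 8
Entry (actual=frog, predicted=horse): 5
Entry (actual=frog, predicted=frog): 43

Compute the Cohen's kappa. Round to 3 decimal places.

0.634

Observed agreement pₒ = trace/N = 258/352 = 0.7330
Expected agreement pₑ = Σ (rowᵢ·colᵢ)/N² = (110·135 + 70·54 + 109·102 + 63·61)/352² = 0.2711
κ = (pₒ − pₑ)/(1 − pₑ) = (0.7330 − 0.2711)/(1 − 0.2711) = 0.634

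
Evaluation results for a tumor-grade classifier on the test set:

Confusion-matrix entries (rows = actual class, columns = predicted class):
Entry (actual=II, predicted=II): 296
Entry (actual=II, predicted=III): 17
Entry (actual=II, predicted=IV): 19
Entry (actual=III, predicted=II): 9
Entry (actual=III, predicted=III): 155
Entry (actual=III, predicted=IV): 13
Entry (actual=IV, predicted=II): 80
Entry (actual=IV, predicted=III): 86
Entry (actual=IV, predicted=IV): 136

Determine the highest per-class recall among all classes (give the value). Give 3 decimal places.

Per-class recall (TP/(TP+FN)):
  II: TP=296, FN=17+19=36 → 296/332 = 0.8916
  III: TP=155, FN=9+13=22 → 155/177 = 0.8757
  IV: TP=136, FN=80+86=166 → 136/302 = 0.4503
Highest is class 'II' with recall = 0.892.

0.892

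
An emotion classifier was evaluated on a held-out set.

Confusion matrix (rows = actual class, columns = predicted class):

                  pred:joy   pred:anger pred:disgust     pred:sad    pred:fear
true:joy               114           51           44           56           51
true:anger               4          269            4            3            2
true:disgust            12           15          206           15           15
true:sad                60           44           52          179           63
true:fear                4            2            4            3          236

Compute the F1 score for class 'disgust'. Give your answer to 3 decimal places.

0.719

F1 score = 2·TP/(2·TP+FP+FN).
disgust: TP=206, FP=44+4+52+4=104, FN=12+15+15+15=57 → 412/573 = 0.7190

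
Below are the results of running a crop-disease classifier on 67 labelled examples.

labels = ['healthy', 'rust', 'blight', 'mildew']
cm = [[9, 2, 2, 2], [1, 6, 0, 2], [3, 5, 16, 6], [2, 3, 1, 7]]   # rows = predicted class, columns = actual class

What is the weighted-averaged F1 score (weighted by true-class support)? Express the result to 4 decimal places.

Per-class F1 score (2·TP/(2·TP+FP+FN)):
  healthy: TP=9, FP=2+2+2=6, FN=1+3+2=6 → 18/30 = 0.60000
  rust: TP=6, FP=1+0+2=3, FN=2+5+3=10 → 12/25 = 0.48000
  blight: TP=16, FP=3+5+6=14, FN=2+0+1=3 → 32/49 = 0.65306
  mildew: TP=7, FP=2+3+1=6, FN=2+2+6=10 → 14/30 = 0.46667
Weighted-F1 score = Σ (supportᵢ/N)·F1 scoreᵢ with N=67: (15/67)·0.60000 + (16/67)·0.48000 + (19/67)·0.65306 + (17/67)·0.46667 = 0.5526

0.5526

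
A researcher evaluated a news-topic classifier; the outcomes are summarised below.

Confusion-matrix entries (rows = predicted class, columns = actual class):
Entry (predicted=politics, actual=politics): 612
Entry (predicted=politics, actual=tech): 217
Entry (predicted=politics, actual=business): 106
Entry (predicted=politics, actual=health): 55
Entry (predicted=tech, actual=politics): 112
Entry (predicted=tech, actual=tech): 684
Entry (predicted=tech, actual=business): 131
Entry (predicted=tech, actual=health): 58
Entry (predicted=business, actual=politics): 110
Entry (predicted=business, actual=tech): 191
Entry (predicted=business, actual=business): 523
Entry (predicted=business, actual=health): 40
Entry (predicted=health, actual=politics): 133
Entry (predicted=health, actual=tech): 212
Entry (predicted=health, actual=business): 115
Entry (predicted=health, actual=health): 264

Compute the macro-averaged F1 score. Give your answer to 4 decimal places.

Per-class F1 score (2·TP/(2·TP+FP+FN)):
  politics: TP=612, FP=217+106+55=378, FN=112+110+133=355 → 1224/1957 = 0.62545
  tech: TP=684, FP=112+131+58=301, FN=217+191+212=620 → 1368/2289 = 0.59764
  business: TP=523, FP=110+191+40=341, FN=106+131+115=352 → 1046/1739 = 0.60150
  health: TP=264, FP=133+212+115=460, FN=55+58+40=153 → 528/1141 = 0.46275
Macro-F1 score = mean = (0.62545 + 0.59764 + 0.60150 + 0.46275) / 4 = 0.5718

0.5718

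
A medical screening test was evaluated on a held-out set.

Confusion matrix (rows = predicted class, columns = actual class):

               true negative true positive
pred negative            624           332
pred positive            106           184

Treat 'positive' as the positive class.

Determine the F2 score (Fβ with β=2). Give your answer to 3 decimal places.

0.391

Fβ = (1+β²)·TP / ((1+β²)·TP + β²·FN + FP), with β²=4
= 5·184 / (5·184 + 4·332 + 106) = 0.391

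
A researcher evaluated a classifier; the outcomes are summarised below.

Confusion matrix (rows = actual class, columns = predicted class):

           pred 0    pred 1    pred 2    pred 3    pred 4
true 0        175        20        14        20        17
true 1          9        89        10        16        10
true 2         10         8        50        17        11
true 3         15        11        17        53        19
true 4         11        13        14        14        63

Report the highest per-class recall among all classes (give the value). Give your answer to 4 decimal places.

Per-class recall (TP/(TP+FN)):
  0: TP=175, FN=20+14+20+17=71 → 175/246 = 0.71138
  1: TP=89, FN=9+10+16+10=45 → 89/134 = 0.66418
  2: TP=50, FN=10+8+17+11=46 → 50/96 = 0.52083
  3: TP=53, FN=15+11+17+19=62 → 53/115 = 0.46087
  4: TP=63, FN=11+13+14+14=52 → 63/115 = 0.54783
Highest is class '0' with recall = 0.7114.

0.7114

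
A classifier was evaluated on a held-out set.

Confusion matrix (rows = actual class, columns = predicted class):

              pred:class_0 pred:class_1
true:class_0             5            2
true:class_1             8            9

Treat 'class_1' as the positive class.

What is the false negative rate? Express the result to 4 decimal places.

FNR = FN/(FN+TP) = 8/(8+9) = 0.4706

0.4706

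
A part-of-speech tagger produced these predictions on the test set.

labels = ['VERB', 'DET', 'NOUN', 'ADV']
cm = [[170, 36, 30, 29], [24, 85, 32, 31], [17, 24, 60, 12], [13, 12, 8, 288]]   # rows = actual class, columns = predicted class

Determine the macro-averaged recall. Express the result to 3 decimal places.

0.641

Per-class recall (TP/(TP+FN)):
  VERB: TP=170, FN=36+30+29=95 → 170/265 = 0.6415
  DET: TP=85, FN=24+32+31=87 → 85/172 = 0.4942
  NOUN: TP=60, FN=17+24+12=53 → 60/113 = 0.5310
  ADV: TP=288, FN=13+12+8=33 → 288/321 = 0.8972
Macro-recall = mean = (0.6415 + 0.4942 + 0.5310 + 0.8972) / 4 = 0.641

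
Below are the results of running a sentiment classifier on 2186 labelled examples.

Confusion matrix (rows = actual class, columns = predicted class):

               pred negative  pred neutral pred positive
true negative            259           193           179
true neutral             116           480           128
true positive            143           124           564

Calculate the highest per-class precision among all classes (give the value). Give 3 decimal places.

0.648

Per-class precision (TP/(TP+FP)):
  negative: TP=259, FP=116+143=259 → 259/518 = 0.5000
  neutral: TP=480, FP=193+124=317 → 480/797 = 0.6023
  positive: TP=564, FP=179+128=307 → 564/871 = 0.6475
Highest is class 'positive' with precision = 0.648.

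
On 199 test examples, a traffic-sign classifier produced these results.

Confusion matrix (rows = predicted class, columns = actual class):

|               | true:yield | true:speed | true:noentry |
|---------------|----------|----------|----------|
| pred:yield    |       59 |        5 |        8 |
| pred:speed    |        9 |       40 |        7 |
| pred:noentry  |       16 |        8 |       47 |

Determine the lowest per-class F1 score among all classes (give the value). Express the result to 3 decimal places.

0.707

Per-class F1 score (2·TP/(2·TP+FP+FN)):
  yield: TP=59, FP=5+8=13, FN=9+16=25 → 118/156 = 0.7564
  speed: TP=40, FP=9+7=16, FN=5+8=13 → 80/109 = 0.7339
  noentry: TP=47, FP=16+8=24, FN=8+7=15 → 94/133 = 0.7068
Lowest is class 'noentry' with F1 score = 0.707.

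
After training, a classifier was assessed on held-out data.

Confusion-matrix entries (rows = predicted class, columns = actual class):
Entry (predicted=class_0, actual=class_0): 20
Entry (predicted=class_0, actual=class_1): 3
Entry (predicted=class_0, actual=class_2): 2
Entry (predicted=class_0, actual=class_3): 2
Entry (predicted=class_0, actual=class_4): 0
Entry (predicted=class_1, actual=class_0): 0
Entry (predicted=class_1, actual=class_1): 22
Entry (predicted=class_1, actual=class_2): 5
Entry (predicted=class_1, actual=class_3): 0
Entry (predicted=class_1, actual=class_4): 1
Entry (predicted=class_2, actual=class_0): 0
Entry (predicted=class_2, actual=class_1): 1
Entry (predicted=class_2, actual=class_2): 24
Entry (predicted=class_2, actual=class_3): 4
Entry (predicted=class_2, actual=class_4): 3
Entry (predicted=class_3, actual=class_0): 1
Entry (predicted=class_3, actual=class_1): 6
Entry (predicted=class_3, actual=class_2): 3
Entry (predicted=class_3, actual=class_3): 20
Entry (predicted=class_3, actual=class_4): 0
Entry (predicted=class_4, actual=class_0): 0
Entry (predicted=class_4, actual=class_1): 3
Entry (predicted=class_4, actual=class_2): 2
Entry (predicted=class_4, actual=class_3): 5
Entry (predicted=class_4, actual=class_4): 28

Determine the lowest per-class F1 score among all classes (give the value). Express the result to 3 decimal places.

Per-class F1 score (2·TP/(2·TP+FP+FN)):
  class_0: TP=20, FP=3+2+2+0=7, FN=0+0+1+0=1 → 40/48 = 0.8333
  class_1: TP=22, FP=0+5+0+1=6, FN=3+1+6+3=13 → 44/63 = 0.6984
  class_2: TP=24, FP=0+1+4+3=8, FN=2+5+3+2=12 → 48/68 = 0.7059
  class_3: TP=20, FP=1+6+3+0=10, FN=2+0+4+5=11 → 40/61 = 0.6557
  class_4: TP=28, FP=0+3+2+5=10, FN=0+1+3+0=4 → 56/70 = 0.8000
Lowest is class 'class_3' with F1 score = 0.656.

0.656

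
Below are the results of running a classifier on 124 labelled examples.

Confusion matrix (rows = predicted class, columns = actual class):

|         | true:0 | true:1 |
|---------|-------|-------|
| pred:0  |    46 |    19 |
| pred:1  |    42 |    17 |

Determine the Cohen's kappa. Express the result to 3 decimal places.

Observed agreement pₒ = trace/N = 63/124 = 0.5081
Expected agreement pₑ = Σ (rowᵢ·colᵢ)/N² = (88·65 + 36·59)/124² = 0.5101
κ = (pₒ − pₑ)/(1 − pₑ) = (0.5081 − 0.5101)/(1 − 0.5101) = -0.004

-0.004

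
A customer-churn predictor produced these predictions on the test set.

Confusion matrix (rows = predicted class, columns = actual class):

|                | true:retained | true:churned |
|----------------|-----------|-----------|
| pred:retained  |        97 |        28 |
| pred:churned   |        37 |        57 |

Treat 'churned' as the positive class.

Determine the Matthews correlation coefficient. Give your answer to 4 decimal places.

0.3884

MCC = (TP·TN − FP·FN) / √((TP+FP)(TP+FN)(TN+FP)(TN+FN))
Numerator = 57·97 − 37·28 = 4493
Denominator = √(94·85·134·125) = √133832500 = 11568.5997
MCC = 4493 / 11568.5997 = 0.3884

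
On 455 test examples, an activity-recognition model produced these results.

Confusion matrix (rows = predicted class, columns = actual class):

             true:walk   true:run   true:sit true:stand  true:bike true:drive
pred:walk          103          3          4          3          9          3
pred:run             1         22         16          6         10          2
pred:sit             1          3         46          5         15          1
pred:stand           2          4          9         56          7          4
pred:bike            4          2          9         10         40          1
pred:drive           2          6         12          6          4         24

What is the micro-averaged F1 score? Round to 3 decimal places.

Micro-averaging pools counts across classes: ΣTP=291, ΣFP=164, ΣFN=164.
Micro-F1 score = 2·TP/(2·TP+FP+FN) on pooled counts = 0.640 (equals overall accuracy in single-label multiclass).

0.640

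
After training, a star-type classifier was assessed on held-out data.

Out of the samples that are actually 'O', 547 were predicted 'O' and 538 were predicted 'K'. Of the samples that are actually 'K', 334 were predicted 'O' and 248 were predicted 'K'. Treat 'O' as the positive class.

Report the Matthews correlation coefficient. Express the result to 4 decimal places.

-0.0666

MCC = (TP·TN − FP·FN) / √((TP+FP)(TP+FN)(TN+FP)(TN+FN))
Numerator = 547·248 − 334·538 = -44036
Denominator = √(881·1085·582·786) = √437271505020 = 661265.0792
MCC = -44036 / 661265.0792 = -0.0666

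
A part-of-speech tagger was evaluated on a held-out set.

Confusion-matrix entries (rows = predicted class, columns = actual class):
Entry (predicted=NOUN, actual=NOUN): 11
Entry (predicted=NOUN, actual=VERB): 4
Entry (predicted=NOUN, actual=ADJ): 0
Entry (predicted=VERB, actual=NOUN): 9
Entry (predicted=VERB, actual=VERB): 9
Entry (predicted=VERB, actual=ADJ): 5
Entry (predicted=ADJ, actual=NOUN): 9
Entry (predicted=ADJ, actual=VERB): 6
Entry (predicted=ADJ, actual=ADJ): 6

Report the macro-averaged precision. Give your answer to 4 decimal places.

Per-class precision (TP/(TP+FP)):
  NOUN: TP=11, FP=4+0=4 → 11/15 = 0.73333
  VERB: TP=9, FP=9+5=14 → 9/23 = 0.39130
  ADJ: TP=6, FP=9+6=15 → 6/21 = 0.28571
Macro-precision = mean = (0.73333 + 0.39130 + 0.28571) / 3 = 0.4701

0.4701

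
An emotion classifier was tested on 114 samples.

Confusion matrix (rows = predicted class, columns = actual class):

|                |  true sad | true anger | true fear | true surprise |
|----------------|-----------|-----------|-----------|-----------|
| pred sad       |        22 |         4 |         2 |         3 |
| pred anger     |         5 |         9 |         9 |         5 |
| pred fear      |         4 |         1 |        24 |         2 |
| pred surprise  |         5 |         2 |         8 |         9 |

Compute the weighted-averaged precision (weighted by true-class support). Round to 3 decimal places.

0.624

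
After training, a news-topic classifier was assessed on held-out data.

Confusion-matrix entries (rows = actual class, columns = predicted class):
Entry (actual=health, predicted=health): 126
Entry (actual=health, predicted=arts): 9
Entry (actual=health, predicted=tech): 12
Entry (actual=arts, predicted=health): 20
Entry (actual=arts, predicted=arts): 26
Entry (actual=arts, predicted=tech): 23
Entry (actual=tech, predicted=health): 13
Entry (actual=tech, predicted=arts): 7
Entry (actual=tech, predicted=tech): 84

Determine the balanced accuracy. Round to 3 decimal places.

0.681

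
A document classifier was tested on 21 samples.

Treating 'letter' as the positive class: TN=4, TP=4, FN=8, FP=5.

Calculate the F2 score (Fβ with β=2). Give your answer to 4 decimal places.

Fβ = (1+β²)·TP / ((1+β²)·TP + β²·FN + FP), with β²=4
= 5·4 / (5·4 + 4·8 + 5) = 0.3509

0.3509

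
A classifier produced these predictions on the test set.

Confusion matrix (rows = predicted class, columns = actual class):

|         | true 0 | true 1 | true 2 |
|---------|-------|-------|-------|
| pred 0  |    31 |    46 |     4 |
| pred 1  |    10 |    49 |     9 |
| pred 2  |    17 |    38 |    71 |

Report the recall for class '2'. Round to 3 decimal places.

recall = TP/(TP+FN).
2: TP=71, FN=4+9=13 → 71/84 = 0.8452

0.845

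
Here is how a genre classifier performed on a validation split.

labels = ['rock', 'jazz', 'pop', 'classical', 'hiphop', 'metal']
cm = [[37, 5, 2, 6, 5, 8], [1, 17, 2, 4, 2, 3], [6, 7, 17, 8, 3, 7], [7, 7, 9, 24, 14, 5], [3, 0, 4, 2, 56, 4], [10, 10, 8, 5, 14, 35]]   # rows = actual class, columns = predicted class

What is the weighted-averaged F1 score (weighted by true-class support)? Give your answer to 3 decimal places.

Per-class F1 score (2·TP/(2·TP+FP+FN)):
  rock: TP=37, FP=1+6+7+3+10=27, FN=5+2+6+5+8=26 → 74/127 = 0.5827
  jazz: TP=17, FP=5+7+7+0+10=29, FN=1+2+4+2+3=12 → 34/75 = 0.4533
  pop: TP=17, FP=2+2+9+4+8=25, FN=6+7+8+3+7=31 → 34/90 = 0.3778
  classical: TP=24, FP=6+4+8+2+5=25, FN=7+7+9+14+5=42 → 48/115 = 0.4174
  hiphop: TP=56, FP=5+2+3+14+14=38, FN=3+0+4+2+4=13 → 112/163 = 0.6871
  metal: TP=35, FP=8+3+7+5+4=27, FN=10+10+8+5+14=47 → 70/144 = 0.4861
Weighted-F1 score = Σ (supportᵢ/N)·F1 scoreᵢ with N=357: (63/357)·0.5827 + (29/357)·0.4533 + (48/357)·0.3778 + (66/357)·0.4174 + (69/357)·0.6871 + (82/357)·0.4861 = 0.512

0.512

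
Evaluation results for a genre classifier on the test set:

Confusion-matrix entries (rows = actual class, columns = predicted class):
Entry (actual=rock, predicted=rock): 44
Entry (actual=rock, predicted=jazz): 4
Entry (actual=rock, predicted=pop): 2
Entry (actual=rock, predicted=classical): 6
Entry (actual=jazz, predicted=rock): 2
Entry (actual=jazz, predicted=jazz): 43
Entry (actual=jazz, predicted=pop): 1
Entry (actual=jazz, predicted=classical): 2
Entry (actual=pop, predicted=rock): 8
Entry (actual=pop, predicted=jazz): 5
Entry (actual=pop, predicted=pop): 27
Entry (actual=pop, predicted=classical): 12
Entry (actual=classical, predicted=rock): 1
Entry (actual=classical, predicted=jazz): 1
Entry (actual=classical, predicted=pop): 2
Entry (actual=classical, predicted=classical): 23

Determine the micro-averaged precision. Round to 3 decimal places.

0.749

Micro-averaging pools counts across classes: ΣTP=137, ΣFP=46, ΣFN=46.
Micro-precision = TP/(TP+FP) on pooled counts = 0.749 (equals overall accuracy in single-label multiclass).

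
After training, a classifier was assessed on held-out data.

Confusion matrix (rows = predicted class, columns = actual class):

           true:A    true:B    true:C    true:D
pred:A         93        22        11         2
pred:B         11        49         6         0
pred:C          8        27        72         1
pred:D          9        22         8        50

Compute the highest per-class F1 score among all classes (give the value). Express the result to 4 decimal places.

Per-class F1 score (2·TP/(2·TP+FP+FN)):
  A: TP=93, FP=22+11+2=35, FN=11+8+9=28 → 186/249 = 0.74699
  B: TP=49, FP=11+6+0=17, FN=22+27+22=71 → 98/186 = 0.52688
  C: TP=72, FP=8+27+1=36, FN=11+6+8=25 → 144/205 = 0.70244
  D: TP=50, FP=9+22+8=39, FN=2+0+1=3 → 100/142 = 0.70423
Highest is class 'A' with F1 score = 0.7470.

0.7470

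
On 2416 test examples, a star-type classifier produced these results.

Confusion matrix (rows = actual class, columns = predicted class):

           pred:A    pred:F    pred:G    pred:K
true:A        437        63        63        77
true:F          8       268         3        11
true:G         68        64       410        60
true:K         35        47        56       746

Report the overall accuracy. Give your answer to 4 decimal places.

Accuracy = trace / total = (437+268+410+746=1861) / 2416 = 1861/2416 = 0.7703

0.7703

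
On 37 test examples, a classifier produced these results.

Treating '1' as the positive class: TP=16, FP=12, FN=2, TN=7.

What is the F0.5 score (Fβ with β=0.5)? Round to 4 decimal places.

0.6154

Fβ = (1+β²)·TP / ((1+β²)·TP + β²·FN + FP), with β²=1/4
= 1.25·16 / (1.25·16 + 0.25·2 + 12) = 0.6154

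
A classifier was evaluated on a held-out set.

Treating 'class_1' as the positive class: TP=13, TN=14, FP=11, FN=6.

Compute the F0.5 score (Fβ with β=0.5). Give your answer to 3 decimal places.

Fβ = (1+β²)·TP / ((1+β²)·TP + β²·FN + FP), with β²=1/4
= 1.25·13 / (1.25·13 + 0.25·6 + 11) = 0.565

0.565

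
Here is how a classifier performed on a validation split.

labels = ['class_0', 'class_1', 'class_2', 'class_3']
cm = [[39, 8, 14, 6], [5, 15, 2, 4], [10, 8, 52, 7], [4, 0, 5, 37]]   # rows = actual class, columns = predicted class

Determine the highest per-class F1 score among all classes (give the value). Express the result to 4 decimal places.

0.7400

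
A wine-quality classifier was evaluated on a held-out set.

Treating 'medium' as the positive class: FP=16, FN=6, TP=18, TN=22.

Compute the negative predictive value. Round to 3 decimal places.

NPV = TN/(TN+FN) = 22/(22+6) = 0.786

0.786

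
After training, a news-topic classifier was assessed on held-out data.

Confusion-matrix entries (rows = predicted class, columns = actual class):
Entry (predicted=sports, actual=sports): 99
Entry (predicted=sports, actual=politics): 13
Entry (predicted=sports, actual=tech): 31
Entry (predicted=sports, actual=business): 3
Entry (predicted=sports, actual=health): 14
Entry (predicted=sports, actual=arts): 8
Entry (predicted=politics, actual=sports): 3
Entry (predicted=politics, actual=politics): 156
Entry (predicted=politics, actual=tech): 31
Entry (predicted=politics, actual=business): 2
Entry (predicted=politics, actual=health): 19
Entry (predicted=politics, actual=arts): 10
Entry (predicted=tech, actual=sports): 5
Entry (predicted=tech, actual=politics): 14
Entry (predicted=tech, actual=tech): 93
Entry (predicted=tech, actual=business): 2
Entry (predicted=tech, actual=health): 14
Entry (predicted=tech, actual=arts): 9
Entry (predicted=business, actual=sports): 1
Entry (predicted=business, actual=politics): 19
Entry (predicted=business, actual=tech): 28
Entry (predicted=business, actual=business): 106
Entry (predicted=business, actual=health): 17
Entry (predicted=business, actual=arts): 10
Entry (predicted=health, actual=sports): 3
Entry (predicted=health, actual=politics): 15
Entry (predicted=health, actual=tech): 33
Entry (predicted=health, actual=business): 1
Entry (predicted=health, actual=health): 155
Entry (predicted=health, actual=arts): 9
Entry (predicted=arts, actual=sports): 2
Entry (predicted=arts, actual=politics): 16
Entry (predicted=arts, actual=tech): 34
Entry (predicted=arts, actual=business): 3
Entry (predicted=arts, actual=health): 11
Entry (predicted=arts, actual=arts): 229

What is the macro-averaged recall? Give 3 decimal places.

Per-class recall (TP/(TP+FN)):
  sports: TP=99, FN=3+5+1+3+2=14 → 99/113 = 0.8761
  politics: TP=156, FN=13+14+19+15+16=77 → 156/233 = 0.6695
  tech: TP=93, FN=31+31+28+33+34=157 → 93/250 = 0.3720
  business: TP=106, FN=3+2+2+1+3=11 → 106/117 = 0.9060
  health: TP=155, FN=14+19+14+17+11=75 → 155/230 = 0.6739
  arts: TP=229, FN=8+10+9+10+9=46 → 229/275 = 0.8327
Macro-recall = mean = (0.8761 + 0.6695 + 0.3720 + 0.9060 + 0.6739 + 0.8327) / 6 = 0.722

0.722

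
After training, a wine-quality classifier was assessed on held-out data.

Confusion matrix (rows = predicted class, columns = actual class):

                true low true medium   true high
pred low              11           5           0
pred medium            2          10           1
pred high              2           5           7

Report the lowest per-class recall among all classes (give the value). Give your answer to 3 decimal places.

0.500

Per-class recall (TP/(TP+FN)):
  low: TP=11, FN=2+2=4 → 11/15 = 0.7333
  medium: TP=10, FN=5+5=10 → 10/20 = 0.5000
  high: TP=7, FN=0+1=1 → 7/8 = 0.8750
Lowest is class 'medium' with recall = 0.500.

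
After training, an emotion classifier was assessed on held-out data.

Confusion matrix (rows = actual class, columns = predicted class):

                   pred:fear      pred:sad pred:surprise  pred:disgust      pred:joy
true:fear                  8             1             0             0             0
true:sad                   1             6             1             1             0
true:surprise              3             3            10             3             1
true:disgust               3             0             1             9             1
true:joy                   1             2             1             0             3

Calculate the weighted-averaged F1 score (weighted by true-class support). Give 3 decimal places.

Per-class F1 score (2·TP/(2·TP+FP+FN)):
  fear: TP=8, FP=1+3+3+1=8, FN=1+0+0+0=1 → 16/25 = 0.6400
  sad: TP=6, FP=1+3+0+2=6, FN=1+1+1+0=3 → 12/21 = 0.5714
  surprise: TP=10, FP=0+1+1+1=3, FN=3+3+3+1=10 → 20/33 = 0.6061
  disgust: TP=9, FP=0+1+3+0=4, FN=3+0+1+1=5 → 18/27 = 0.6667
  joy: TP=3, FP=0+0+1+1=2, FN=1+2+1+0=4 → 6/12 = 0.5000
Weighted-F1 score = Σ (supportᵢ/N)·F1 scoreᵢ with N=59: (9/59)·0.6400 + (9/59)·0.5714 + (20/59)·0.6061 + (14/59)·0.6667 + (7/59)·0.5000 = 0.608

0.608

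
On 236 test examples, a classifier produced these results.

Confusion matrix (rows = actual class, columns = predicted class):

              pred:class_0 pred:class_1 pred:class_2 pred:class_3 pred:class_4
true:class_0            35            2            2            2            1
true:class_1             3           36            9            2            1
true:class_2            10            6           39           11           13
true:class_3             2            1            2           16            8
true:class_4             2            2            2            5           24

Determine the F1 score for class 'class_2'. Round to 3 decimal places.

0.586

Treat 'class_2' as positive and all other classes as negative.
F1 score = 2·TP/(2·TP+FP+FN).
class_2: TP=39, FP=2+9+2+2=15, FN=10+6+11+13=40 → 78/133 = 0.5865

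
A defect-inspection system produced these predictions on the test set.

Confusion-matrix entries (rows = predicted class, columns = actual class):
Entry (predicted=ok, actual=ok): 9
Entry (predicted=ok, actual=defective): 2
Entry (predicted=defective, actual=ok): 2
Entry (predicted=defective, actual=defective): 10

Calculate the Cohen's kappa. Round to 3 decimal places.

0.652

Observed agreement pₒ = trace/N = 19/23 = 0.8261
Expected agreement pₑ = Σ (rowᵢ·colᵢ)/N² = (11·11 + 12·12)/23² = 0.5009
κ = (pₒ − pₑ)/(1 − pₑ) = (0.8261 − 0.5009)/(1 − 0.5009) = 0.652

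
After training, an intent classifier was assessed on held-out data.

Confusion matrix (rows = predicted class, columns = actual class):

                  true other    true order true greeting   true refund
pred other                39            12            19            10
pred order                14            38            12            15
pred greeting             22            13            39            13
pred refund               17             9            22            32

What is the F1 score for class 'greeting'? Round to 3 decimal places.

Treat 'greeting' as positive and all other classes as negative.
F1 score = 2·TP/(2·TP+FP+FN).
greeting: TP=39, FP=22+13+13=48, FN=19+12+22=53 → 78/179 = 0.4358

0.436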